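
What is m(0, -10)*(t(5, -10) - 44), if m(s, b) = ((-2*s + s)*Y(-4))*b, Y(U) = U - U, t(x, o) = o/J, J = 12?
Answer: 0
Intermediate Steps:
t(x, o) = o/12
Y(U) = 0
m(s, b) = 0 (m(s, b) = ((-2*s + s)*0)*b = (-s*0)*b = 0*b = 0)
m(0, -10)*(t(5, -10) - 44) = 0*((1/12)*(-10) - 44) = 0*(-⅚ - 44) = 0*(-269/6) = 0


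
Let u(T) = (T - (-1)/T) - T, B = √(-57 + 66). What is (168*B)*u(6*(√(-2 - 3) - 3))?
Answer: -18 - 6*I*√5 ≈ -18.0 - 13.416*I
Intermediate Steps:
B = 3 (B = √9 = 3)
u(T) = 1/T (u(T) = (T - (-1)/T) - T = (T + 1/T) - T = 1/T)
(168*B)*u(6*(√(-2 - 3) - 3)) = (168*3)/((6*(√(-2 - 3) - 3))) = 504/((6*(√(-5) - 3))) = 504/((6*(I*√5 - 3))) = 504/((6*(-3 + I*√5))) = 504/(-18 + 6*I*√5)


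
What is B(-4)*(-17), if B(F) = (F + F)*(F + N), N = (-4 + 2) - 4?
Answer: -1360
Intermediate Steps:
N = -6 (N = -2 - 4 = -6)
B(F) = 2*F*(-6 + F) (B(F) = (F + F)*(F - 6) = (2*F)*(-6 + F) = 2*F*(-6 + F))
B(-4)*(-17) = (2*(-4)*(-6 - 4))*(-17) = (2*(-4)*(-10))*(-17) = 80*(-17) = -1360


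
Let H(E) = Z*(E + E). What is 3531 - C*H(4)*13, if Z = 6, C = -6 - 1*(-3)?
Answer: 5403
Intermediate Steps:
C = -3 (C = -6 + 3 = -3)
H(E) = 12*E (H(E) = 6*(E + E) = 6*(2*E) = 12*E)
3531 - C*H(4)*13 = 3531 - (-36*4)*13 = 3531 - (-3*48)*13 = 3531 - (-144)*13 = 3531 - 1*(-1872) = 3531 + 1872 = 5403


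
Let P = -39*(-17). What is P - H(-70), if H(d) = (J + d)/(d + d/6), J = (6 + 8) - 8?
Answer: 162243/245 ≈ 662.22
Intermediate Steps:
J = 6 (J = 14 - 8 = 6)
H(d) = 6*(6 + d)/(7*d) (H(d) = (6 + d)/(d + d/6) = (6 + d)/((7*d/6)) = (6 + d)*(6/(7*d)) = 6*(6 + d)/(7*d))
P = 663
P - H(-70) = 663 - 6*(6 - 70)/(7*(-70)) = 663 - 6*(-1)*(-64)/(7*70) = 663 - 1*192/245 = 663 - 192/245 = 162243/245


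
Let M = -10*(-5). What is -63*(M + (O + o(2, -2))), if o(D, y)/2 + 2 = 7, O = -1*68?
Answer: 504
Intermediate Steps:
O = -68
o(D, y) = 10 (o(D, y) = -4 + 2*7 = -4 + 14 = 10)
M = 50
-63*(M + (O + o(2, -2))) = -63*(50 + (-68 + 10)) = -63*(50 - 58) = -63*(-8) = 504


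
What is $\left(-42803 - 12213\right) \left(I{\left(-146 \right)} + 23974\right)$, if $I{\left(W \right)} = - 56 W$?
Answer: $-1768764400$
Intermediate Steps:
$\left(-42803 - 12213\right) \left(I{\left(-146 \right)} + 23974\right) = \left(-42803 - 12213\right) \left(\left(-56\right) \left(-146\right) + 23974\right) = - 55016 \left(8176 + 23974\right) = \left(-55016\right) 32150 = -1768764400$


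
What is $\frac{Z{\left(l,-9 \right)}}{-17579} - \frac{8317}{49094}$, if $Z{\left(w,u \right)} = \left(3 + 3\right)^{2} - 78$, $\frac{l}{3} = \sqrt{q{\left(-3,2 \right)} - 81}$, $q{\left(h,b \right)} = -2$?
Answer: $- \frac{144142595}{863023426} \approx -0.16702$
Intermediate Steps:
$l = 3 i \sqrt{83}$ ($l = 3 \sqrt{-2 - 81} = 3 \sqrt{-83} = 3 i \sqrt{83} \approx 27.331 i$)
$Z{\left(w,u \right)} = -42$ ($Z{\left(w,u \right)} = 6^{2} - 78 = 36 - 78 = -42$)
$\frac{Z{\left(l,-9 \right)}}{-17579} - \frac{8317}{49094} = - \frac{42}{-17579} - \frac{8317}{49094} = \left(-42\right) \left(- \frac{1}{17579}\right) - \frac{8317}{49094} = \frac{42}{17579} - \frac{8317}{49094} = - \frac{144142595}{863023426}$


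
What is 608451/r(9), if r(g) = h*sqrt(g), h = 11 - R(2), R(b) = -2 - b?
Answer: 202817/15 ≈ 13521.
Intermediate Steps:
h = 15 (h = 11 - (-2 - 1*2) = 11 - (-2 - 2) = 11 - 1*(-4) = 11 + 4 = 15)
r(g) = 15*sqrt(g)
608451/r(9) = 608451/((15*sqrt(9))) = 608451/((15*3)) = 608451/45 = 608451*(1/45) = 202817/15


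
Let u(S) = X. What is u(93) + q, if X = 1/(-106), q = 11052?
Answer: 1171511/106 ≈ 11052.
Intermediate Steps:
X = -1/106 ≈ -0.0094340
u(S) = -1/106
u(93) + q = -1/106 + 11052 = 1171511/106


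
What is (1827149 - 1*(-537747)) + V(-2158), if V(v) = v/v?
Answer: 2364897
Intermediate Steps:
V(v) = 1
(1827149 - 1*(-537747)) + V(-2158) = (1827149 - 1*(-537747)) + 1 = (1827149 + 537747) + 1 = 2364896 + 1 = 2364897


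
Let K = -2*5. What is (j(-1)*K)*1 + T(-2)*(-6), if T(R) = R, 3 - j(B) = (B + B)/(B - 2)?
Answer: -34/3 ≈ -11.333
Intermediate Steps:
j(B) = 3 - 2*B/(-2 + B) (j(B) = 3 - (B + B)/(B - 2) = 3 - 2*B/(-2 + B))
K = -10
(j(-1)*K)*1 + T(-2)*(-6) = (((-6 - 1)/(-2 - 1))*(-10))*1 - 2*(-6) = ((-7/(-3))*(-10))*1 + 12 = (-⅓*(-7)*(-10))*1 + 12 = ((7/3)*(-10))*1 + 12 = -70/3*1 + 12 = -70/3 + 12 = -34/3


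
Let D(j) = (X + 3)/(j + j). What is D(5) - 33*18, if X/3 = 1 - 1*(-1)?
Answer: -5931/10 ≈ -593.10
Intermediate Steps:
X = 6 (X = 3*(1 - 1*(-1)) = 3*(1 + 1) = 3*2 = 6)
D(j) = 9/(2*j) (D(j) = (6 + 3)/(j + j) = 9/((2*j)) = 9*(1/(2*j)) = 9/(2*j))
D(5) - 33*18 = (9/2)/5 - 33*18 = (9/2)*(1/5) - 594 = 9/10 - 594 = -5931/10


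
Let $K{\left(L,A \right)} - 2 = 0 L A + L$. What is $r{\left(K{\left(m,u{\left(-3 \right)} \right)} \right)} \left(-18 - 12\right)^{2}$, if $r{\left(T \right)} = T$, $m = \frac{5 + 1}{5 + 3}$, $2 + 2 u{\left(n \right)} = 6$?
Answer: $2475$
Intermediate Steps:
$u{\left(n \right)} = 2$ ($u{\left(n \right)} = -1 + \frac{1}{2} \cdot 6 = -1 + 3 = 2$)
$m = \frac{3}{4}$ ($m = \frac{6}{8} = 6 \cdot \frac{1}{8} = \frac{3}{4} \approx 0.75$)
$K{\left(L,A \right)} = 2 + L$ ($K{\left(L,A \right)} = 2 + \left(0 L A + L\right) = 2 + \left(0 A + L\right) = 2 + \left(0 + L\right) = 2 + L$)
$r{\left(K{\left(m,u{\left(-3 \right)} \right)} \right)} \left(-18 - 12\right)^{2} = \left(2 + \frac{3}{4}\right) \left(-18 - 12\right)^{2} = \frac{11 \left(-30\right)^{2}}{4} = \frac{11}{4} \cdot 900 = 2475$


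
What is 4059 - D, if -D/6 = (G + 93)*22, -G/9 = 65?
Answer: -60885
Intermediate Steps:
G = -585 (G = -9*65 = -585)
D = 64944 (D = -6*(-585 + 93)*22 = -(-2952)*22 = -6*(-10824) = 64944)
4059 - D = 4059 - 1*64944 = 4059 - 64944 = -60885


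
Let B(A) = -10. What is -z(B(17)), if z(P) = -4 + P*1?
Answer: 14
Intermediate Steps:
z(P) = -4 + P
-z(B(17)) = -(-4 - 10) = -1*(-14) = 14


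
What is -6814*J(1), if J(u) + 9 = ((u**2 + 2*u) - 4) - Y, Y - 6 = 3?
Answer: 129466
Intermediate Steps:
Y = 9 (Y = 6 + 3 = 9)
J(u) = -22 + u**2 + 2*u (J(u) = -9 + (((u**2 + 2*u) - 4) - 1*9) = -9 + ((-4 + u**2 + 2*u) - 9) = -9 + (-13 + u**2 + 2*u) = -22 + u**2 + 2*u)
-6814*J(1) = -6814*(-22 + 1**2 + 2*1) = -6814*(-22 + 1 + 2) = -6814*(-19) = 129466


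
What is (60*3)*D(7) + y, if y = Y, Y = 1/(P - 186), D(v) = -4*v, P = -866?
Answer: -5302081/1052 ≈ -5040.0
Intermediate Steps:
Y = -1/1052 (Y = 1/(-866 - 186) = 1/(-1052) = -1/1052 ≈ -0.00095057)
y = -1/1052 ≈ -0.00095057
(60*3)*D(7) + y = (60*3)*(-4*7) - 1/1052 = 180*(-28) - 1/1052 = -5040 - 1/1052 = -5302081/1052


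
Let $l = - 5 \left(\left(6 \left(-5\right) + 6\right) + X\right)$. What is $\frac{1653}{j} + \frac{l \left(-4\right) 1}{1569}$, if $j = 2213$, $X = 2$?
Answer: $\frac{1619837}{3472197} \approx 0.46652$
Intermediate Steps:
$l = 110$ ($l = - 5 \left(\left(6 \left(-5\right) + 6\right) + 2\right) = - 5 \left(\left(-30 + 6\right) + 2\right) = - 5 \left(-24 + 2\right) = \left(-5\right) \left(-22\right) = 110$)
$\frac{1653}{j} + \frac{l \left(-4\right) 1}{1569} = \frac{1653}{2213} + \frac{110 \left(-4\right) 1}{1569} = 1653 \cdot \frac{1}{2213} + \left(-440\right) 1 \cdot \frac{1}{1569} = \frac{1653}{2213} - \frac{440}{1569} = \frac{1619837}{3472197}$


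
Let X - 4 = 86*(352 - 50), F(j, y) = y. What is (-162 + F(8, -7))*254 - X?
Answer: -68902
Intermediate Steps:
X = 25976 (X = 4 + 86*(352 - 50) = 4 + 86*302 = 4 + 25972 = 25976)
(-162 + F(8, -7))*254 - X = (-162 - 7)*254 - 1*25976 = -169*254 - 25976 = -42926 - 25976 = -68902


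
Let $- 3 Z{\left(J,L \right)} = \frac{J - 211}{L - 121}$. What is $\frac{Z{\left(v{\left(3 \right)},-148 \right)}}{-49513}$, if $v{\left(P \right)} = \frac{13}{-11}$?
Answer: $\frac{778}{146508967} \approx 5.3103 \cdot 10^{-6}$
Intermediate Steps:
$v{\left(P \right)} = - \frac{13}{11}$ ($v{\left(P \right)} = 13 \left(- \frac{1}{11}\right) = - \frac{13}{11}$)
$Z{\left(J,L \right)} = - \frac{-211 + J}{3 \left(-121 + L\right)}$ ($Z{\left(J,L \right)} = - \frac{\left(J - 211\right) \frac{1}{L - 121}}{3} = - \frac{\left(-211 + J\right) \frac{1}{-121 + L}}{3} = - \frac{\frac{1}{-121 + L} \left(-211 + J\right)}{3} = - \frac{-211 + J}{3 \left(-121 + L\right)}$)
$\frac{Z{\left(v{\left(3 \right)},-148 \right)}}{-49513} = \frac{\frac{1}{3} \frac{1}{-121 - 148} \left(211 - - \frac{13}{11}\right)}{-49513} = \frac{211 + \frac{13}{11}}{3 \left(-269\right)} \left(- \frac{1}{49513}\right) = \frac{1}{3} \left(- \frac{1}{269}\right) \frac{2334}{11} \left(- \frac{1}{49513}\right) = \left(- \frac{778}{2959}\right) \left(- \frac{1}{49513}\right) = \frac{778}{146508967}$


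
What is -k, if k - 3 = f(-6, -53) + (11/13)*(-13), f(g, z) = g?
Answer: 14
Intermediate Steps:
k = -14 (k = 3 + (-6 + (11/13)*(-13)) = 3 + (-6 - 11) = 3 - 17 = -14)
-k = -1*(-14) = 14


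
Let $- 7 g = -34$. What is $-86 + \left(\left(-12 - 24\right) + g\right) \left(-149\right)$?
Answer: $\frac{31880}{7} \approx 4554.3$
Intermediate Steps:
$g = \frac{34}{7}$ ($g = \left(- \frac{1}{7}\right) \left(-34\right) = \frac{34}{7} \approx 4.8571$)
$-86 + \left(\left(-12 - 24\right) + g\right) \left(-149\right) = -86 + \left(\left(-12 - 24\right) + \frac{34}{7}\right) \left(-149\right) = -86 + \left(-36 + \frac{34}{7}\right) \left(-149\right) = -86 - - \frac{32482}{7} = -86 + \frac{32482}{7} = \frac{31880}{7}$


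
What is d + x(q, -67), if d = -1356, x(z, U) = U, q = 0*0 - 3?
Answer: -1423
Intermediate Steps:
q = -3 (q = 0 - 3 = -3)
d + x(q, -67) = -1356 - 67 = -1423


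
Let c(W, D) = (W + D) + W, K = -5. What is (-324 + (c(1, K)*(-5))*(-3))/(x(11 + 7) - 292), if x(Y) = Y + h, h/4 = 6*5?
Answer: 369/154 ≈ 2.3961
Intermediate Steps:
h = 120 (h = 4*(6*5) = 4*30 = 120)
c(W, D) = D + 2*W (c(W, D) = (D + W) + W = D + 2*W)
x(Y) = 120 + Y (x(Y) = Y + 120 = 120 + Y)
(-324 + (c(1, K)*(-5))*(-3))/(x(11 + 7) - 292) = (-324 + ((-5 + 2*1)*(-5))*(-3))/((120 + (11 + 7)) - 292) = (-324 + ((-5 + 2)*(-5))*(-3))/((120 + 18) - 292) = (-324 - 3*(-5)*(-3))/(138 - 292) = (-324 + 15*(-3))/(-154) = (-324 - 45)*(-1/154) = -369*(-1/154) = 369/154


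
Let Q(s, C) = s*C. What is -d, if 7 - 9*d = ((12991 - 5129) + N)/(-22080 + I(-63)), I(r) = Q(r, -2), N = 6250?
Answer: -27965/32931 ≈ -0.84920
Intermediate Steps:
Q(s, C) = C*s
I(r) = -2*r
d = 27965/32931 (d = 7/9 - ((12991 - 5129) + 6250)/(9*(-22080 - 2*(-63))) = 7/9 - (7862 + 6250)/(9*(-22080 + 126)) = 7/9 - 1568/(-21954) = 7/9 - 1568*(-1)/21954 = 7/9 - ⅑*(-2352/3659) = 7/9 + 784/10977 = 27965/32931 ≈ 0.84920)
-d = -1*27965/32931 = -27965/32931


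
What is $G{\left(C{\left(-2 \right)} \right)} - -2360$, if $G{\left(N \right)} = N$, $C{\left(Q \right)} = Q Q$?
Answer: $2364$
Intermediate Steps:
$C{\left(Q \right)} = Q^{2}$
$G{\left(C{\left(-2 \right)} \right)} - -2360 = \left(-2\right)^{2} - -2360 = 4 + 2360 = 2364$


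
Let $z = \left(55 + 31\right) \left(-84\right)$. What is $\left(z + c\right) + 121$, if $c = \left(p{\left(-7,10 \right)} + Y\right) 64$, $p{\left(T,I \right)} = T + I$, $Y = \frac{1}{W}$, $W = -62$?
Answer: $- \frac{214273}{31} \approx -6912.0$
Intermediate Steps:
$z = -7224$ ($z = 86 \left(-84\right) = -7224$)
$Y = - \frac{1}{62}$ ($Y = \frac{1}{-62} = - \frac{1}{62} \approx -0.016129$)
$p{\left(T,I \right)} = I + T$
$c = \frac{5920}{31}$ ($c = \left(\left(10 - 7\right) - \frac{1}{62}\right) 64 = \left(3 - \frac{1}{62}\right) 64 = \frac{185}{62} \cdot 64 = \frac{5920}{31} \approx 190.97$)
$\left(z + c\right) + 121 = \left(-7224 + \frac{5920}{31}\right) + 121 = - \frac{218024}{31} + 121 = - \frac{214273}{31}$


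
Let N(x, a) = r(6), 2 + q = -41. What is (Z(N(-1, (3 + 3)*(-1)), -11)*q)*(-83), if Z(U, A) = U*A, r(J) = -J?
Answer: 235554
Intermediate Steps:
q = -43 (q = -2 - 41 = -43)
N(x, a) = -6 (N(x, a) = -1*6 = -6)
Z(U, A) = A*U
(Z(N(-1, (3 + 3)*(-1)), -11)*q)*(-83) = (-11*(-6)*(-43))*(-83) = (66*(-43))*(-83) = -2838*(-83) = 235554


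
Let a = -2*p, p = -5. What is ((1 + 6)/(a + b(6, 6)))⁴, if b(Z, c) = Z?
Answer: 2401/65536 ≈ 0.036636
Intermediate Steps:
a = 10 (a = -2*(-5) = 10)
((1 + 6)/(a + b(6, 6)))⁴ = ((1 + 6)/(10 + 6))⁴ = (7/16)⁴ = 2401/65536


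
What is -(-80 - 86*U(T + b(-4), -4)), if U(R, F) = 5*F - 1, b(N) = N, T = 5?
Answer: -1726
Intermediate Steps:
U(R, F) = -1 + 5*F
-(-80 - 86*U(T + b(-4), -4)) = -(-80 - 86*(-1 + 5*(-4))) = -(-80 - 86*(-1 - 20)) = -(-80 - 86*(-21)) = -(-80 + 1806) = -1*1726 = -1726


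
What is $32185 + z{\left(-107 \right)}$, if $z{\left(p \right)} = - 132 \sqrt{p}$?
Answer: $32185 - 132 i \sqrt{107} \approx 32185.0 - 1365.4 i$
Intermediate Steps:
$32185 + z{\left(-107 \right)} = 32185 - 132 \sqrt{-107} = 32185 - 132 i \sqrt{107}$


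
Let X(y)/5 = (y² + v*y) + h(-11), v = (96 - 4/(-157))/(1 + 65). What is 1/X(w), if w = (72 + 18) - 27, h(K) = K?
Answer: 1727/34968820 ≈ 4.9387e-5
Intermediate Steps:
v = 7538/5181 (v = (96 - 4*(-1/157))/66 = (96 + 4/157)*(1/66) = (15076/157)*(1/66) = 7538/5181 ≈ 1.4549)
w = 63 (w = 90 - 27 = 63)
X(y) = -55 + 5*y² + 37690*y/5181 (X(y) = 5*((y² + 7538*y/5181) - 11) = 5*(-11 + y² + 7538*y/5181) = -55 + 5*y² + 37690*y/5181)
1/X(w) = 1/(-55 + 5*63² + (37690/5181)*63) = 1/(-55 + 5*3969 + 791490/1727) = 1/(-55 + 19845 + 791490/1727) = 1/(34968820/1727) = 1727/34968820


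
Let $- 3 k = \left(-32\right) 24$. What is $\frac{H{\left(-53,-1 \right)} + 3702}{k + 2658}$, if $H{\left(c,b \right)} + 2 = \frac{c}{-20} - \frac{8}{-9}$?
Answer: $\frac{666637}{524520} \approx 1.2709$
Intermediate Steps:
$H{\left(c,b \right)} = - \frac{10}{9} - \frac{c}{20}$ ($H{\left(c,b \right)} = -2 + \left(\frac{c}{-20} - \frac{8}{-9}\right) = -2 + \left(c \left(- \frac{1}{20}\right) - - \frac{8}{9}\right) = -2 - \left(- \frac{8}{9} + \frac{c}{20}\right) = - \frac{10}{9} - \frac{c}{20}$)
$k = 256$ ($k = - \frac{\left(-32\right) 24}{3} = \left(- \frac{1}{3}\right) \left(-768\right) = 256$)
$\frac{H{\left(-53,-1 \right)} + 3702}{k + 2658} = \frac{\left(- \frac{10}{9} - - \frac{53}{20}\right) + 3702}{256 + 2658} = \frac{\left(- \frac{10}{9} + \frac{53}{20}\right) + 3702}{2914} = \left(\frac{277}{180} + 3702\right) \frac{1}{2914} = \frac{666637}{180} \cdot \frac{1}{2914} = \frac{666637}{524520}$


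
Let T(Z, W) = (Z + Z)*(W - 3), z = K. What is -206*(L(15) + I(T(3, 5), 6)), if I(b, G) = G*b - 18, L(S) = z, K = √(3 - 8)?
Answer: -11124 - 206*I*√5 ≈ -11124.0 - 460.63*I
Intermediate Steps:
K = I*√5 (K = √(-5) = I*√5 ≈ 2.2361*I)
z = I*√5 ≈ 2.2361*I
T(Z, W) = 2*Z*(-3 + W) (T(Z, W) = (2*Z)*(-3 + W) = 2*Z*(-3 + W))
L(S) = I*√5
I(b, G) = -18 + G*b
-206*(L(15) + I(T(3, 5), 6)) = -206*(I*√5 + (-18 + 6*(2*3*(-3 + 5)))) = -206*(I*√5 + (-18 + 6*(2*3*2))) = -206*(I*√5 + (-18 + 6*12)) = -206*(I*√5 + (-18 + 72)) = -206*(I*√5 + 54) = -206*(54 + I*√5) = -11124 - 206*I*√5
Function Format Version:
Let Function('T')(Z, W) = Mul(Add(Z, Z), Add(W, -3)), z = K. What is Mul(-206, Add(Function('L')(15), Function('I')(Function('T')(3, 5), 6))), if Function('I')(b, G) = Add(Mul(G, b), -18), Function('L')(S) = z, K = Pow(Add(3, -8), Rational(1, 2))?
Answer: Add(-11124, Mul(-206, I, Pow(5, Rational(1, 2)))) ≈ Add(-11124., Mul(-460.63, I))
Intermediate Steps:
K = Mul(I, Pow(5, Rational(1, 2))) (K = Pow(-5, Rational(1, 2)) = Mul(I, Pow(5, Rational(1, 2))) ≈ Mul(2.2361, I))
z = Mul(I, Pow(5, Rational(1, 2))) ≈ Mul(2.2361, I)
Function('T')(Z, W) = Mul(2, Z, Add(-3, W)) (Function('T')(Z, W) = Mul(Mul(2, Z), Add(-3, W)) = Mul(2, Z, Add(-3, W)))
Function('L')(S) = Mul(I, Pow(5, Rational(1, 2)))
Function('I')(b, G) = Add(-18, Mul(G, b))
Mul(-206, Add(Function('L')(15), Function('I')(Function('T')(3, 5), 6))) = Mul(-206, Add(Mul(I, Pow(5, Rational(1, 2))), Add(-18, Mul(6, Mul(2, 3, Add(-3, 5)))))) = Mul(-206, Add(Mul(I, Pow(5, Rational(1, 2))), Add(-18, Mul(6, Mul(2, 3, 2))))) = Mul(-206, Add(Mul(I, Pow(5, Rational(1, 2))), Add(-18, Mul(6, 12)))) = Mul(-206, Add(Mul(I, Pow(5, Rational(1, 2))), Add(-18, 72))) = Mul(-206, Add(Mul(I, Pow(5, Rational(1, 2))), 54)) = Mul(-206, Add(54, Mul(I, Pow(5, Rational(1, 2))))) = Add(-11124, Mul(-206, I, Pow(5, Rational(1, 2))))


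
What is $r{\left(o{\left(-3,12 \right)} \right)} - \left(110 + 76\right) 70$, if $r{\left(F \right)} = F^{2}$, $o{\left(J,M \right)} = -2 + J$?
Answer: $-12995$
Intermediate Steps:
$r{\left(o{\left(-3,12 \right)} \right)} - \left(110 + 76\right) 70 = \left(-2 - 3\right)^{2} - \left(110 + 76\right) 70 = \left(-5\right)^{2} - 186 \cdot 70 = 25 - 13020 = -12995$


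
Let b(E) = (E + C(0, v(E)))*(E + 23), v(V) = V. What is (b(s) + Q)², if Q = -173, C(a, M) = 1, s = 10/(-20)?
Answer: 418609/16 ≈ 26163.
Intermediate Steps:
s = -½ (s = 10*(-1/20) = -½ ≈ -0.50000)
b(E) = (1 + E)*(23 + E) (b(E) = (E + 1)*(E + 23) = (1 + E)*(23 + E))
(b(s) + Q)² = ((23 + (-½)² + 24*(-½)) - 173)² = ((23 + ¼ - 12) - 173)² = (45/4 - 173)² = (-647/4)² = 418609/16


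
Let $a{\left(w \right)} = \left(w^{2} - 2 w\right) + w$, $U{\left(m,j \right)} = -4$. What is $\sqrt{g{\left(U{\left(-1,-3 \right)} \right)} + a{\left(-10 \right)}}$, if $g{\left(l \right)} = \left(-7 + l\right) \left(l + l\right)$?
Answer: $3 \sqrt{22} \approx 14.071$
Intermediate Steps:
$a{\left(w \right)} = w^{2} - w$
$g{\left(l \right)} = 2 l \left(-7 + l\right)$ ($g{\left(l \right)} = \left(-7 + l\right) 2 l = 2 l \left(-7 + l\right)$)
$\sqrt{g{\left(U{\left(-1,-3 \right)} \right)} + a{\left(-10 \right)}} = \sqrt{2 \left(-4\right) \left(-7 - 4\right) - 10 \left(-1 - 10\right)} = \sqrt{2 \left(-4\right) \left(-11\right) - -110} = \sqrt{88 + 110} = \sqrt{198} = 3 \sqrt{22}$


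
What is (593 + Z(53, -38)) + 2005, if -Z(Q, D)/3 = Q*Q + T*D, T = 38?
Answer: -1497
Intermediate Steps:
Z(Q, D) = -114*D - 3*Q**2 (Z(Q, D) = -3*(Q*Q + 38*D) = -3*(Q**2 + 38*D) = -114*D - 3*Q**2)
(593 + Z(53, -38)) + 2005 = (593 + (-114*(-38) - 3*53**2)) + 2005 = (593 + (4332 - 3*2809)) + 2005 = (593 + (4332 - 8427)) + 2005 = (593 - 4095) + 2005 = -3502 + 2005 = -1497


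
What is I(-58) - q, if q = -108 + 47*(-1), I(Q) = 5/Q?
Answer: 8985/58 ≈ 154.91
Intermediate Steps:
q = -155 (q = -108 - 47 = -155)
I(-58) - q = 5/(-58) - 1*(-155) = 5*(-1/58) + 155 = -5/58 + 155 = 8985/58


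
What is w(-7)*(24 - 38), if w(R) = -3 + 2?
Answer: 14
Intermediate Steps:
w(R) = -1
w(-7)*(24 - 38) = -(24 - 38) = -1*(-14) = 14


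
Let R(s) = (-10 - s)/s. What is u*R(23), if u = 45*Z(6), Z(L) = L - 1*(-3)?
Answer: -13365/23 ≈ -581.09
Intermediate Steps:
Z(L) = 3 + L (Z(L) = L + 3 = 3 + L)
R(s) = (-10 - s)/s
u = 405 (u = 45*(3 + 6) = 45*9 = 405)
u*R(23) = 405*((-10 - 1*23)/23) = 405*((-10 - 23)/23) = 405*((1/23)*(-33)) = 405*(-33/23) = -13365/23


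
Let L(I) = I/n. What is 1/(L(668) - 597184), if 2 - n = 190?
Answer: -47/28067815 ≈ -1.6745e-6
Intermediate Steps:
n = -188 (n = 2 - 1*190 = 2 - 190 = -188)
L(I) = -I/188 (L(I) = I/(-188) = I*(-1/188) = -I/188)
1/(L(668) - 597184) = 1/(-1/188*668 - 597184) = 1/(-167/47 - 597184) = 1/(-28067815/47) = -47/28067815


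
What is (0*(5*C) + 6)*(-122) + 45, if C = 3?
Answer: -687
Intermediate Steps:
(0*(5*C) + 6)*(-122) + 45 = (0*(5*3) + 6)*(-122) + 45 = (0*15 + 6)*(-122) + 45 = (0 + 6)*(-122) + 45 = 6*(-122) + 45 = -732 + 45 = -687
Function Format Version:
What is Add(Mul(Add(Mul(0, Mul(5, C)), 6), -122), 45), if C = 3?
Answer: -687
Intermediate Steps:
Add(Mul(Add(Mul(0, Mul(5, C)), 6), -122), 45) = Add(Mul(Add(Mul(0, Mul(5, 3)), 6), -122), 45) = Add(Mul(Add(Mul(0, 15), 6), -122), 45) = Add(Mul(Add(0, 6), -122), 45) = Add(Mul(6, -122), 45) = Add(-732, 45) = -687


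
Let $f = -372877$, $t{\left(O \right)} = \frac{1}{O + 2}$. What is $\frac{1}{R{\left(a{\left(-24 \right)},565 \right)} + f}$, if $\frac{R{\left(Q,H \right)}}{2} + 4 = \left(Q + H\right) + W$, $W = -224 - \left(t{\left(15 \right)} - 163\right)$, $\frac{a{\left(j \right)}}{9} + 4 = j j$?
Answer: $- \frac{17}{6146879} \approx -2.7656 \cdot 10^{-6}$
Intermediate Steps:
$t{\left(O \right)} = \frac{1}{2 + O}$
$a{\left(j \right)} = -36 + 9 j^{2}$ ($a{\left(j \right)} = -36 + 9 j j = -36 + 9 j^{2}$)
$W = - \frac{1038}{17}$ ($W = -224 - \left(\frac{1}{2 + 15} - 163\right) = -224 - \left(\frac{1}{17} - 163\right) = -224 - - \frac{2770}{17} = -224 + \frac{2770}{17} = - \frac{1038}{17} \approx -61.059$)
$R{\left(Q,H \right)} = - \frac{2212}{17} + 2 H + 2 Q$ ($R{\left(Q,H \right)} = -8 + 2 \left(\left(Q + H\right) - \frac{1038}{17}\right) = -8 + 2 \left(\left(H + Q\right) - \frac{1038}{17}\right) = -8 + 2 \left(- \frac{1038}{17} + H + Q\right) = -8 + \left(- \frac{2076}{17} + 2 H + 2 Q\right) = - \frac{2212}{17} + 2 H + 2 Q$)
$\frac{1}{R{\left(a{\left(-24 \right)},565 \right)} + f} = \frac{1}{\left(- \frac{2212}{17} + 2 \cdot 565 + 2 \left(-36 + 9 \left(-24\right)^{2}\right)\right) - 372877} = \frac{1}{\left(- \frac{2212}{17} + 1130 + 2 \left(-36 + 9 \cdot 576\right)\right) - 372877} = \frac{1}{\left(- \frac{2212}{17} + 1130 + 2 \left(-36 + 5184\right)\right) - 372877} = \frac{1}{\left(- \frac{2212}{17} + 1130 + 2 \cdot 5148\right) - 372877} = \frac{1}{\left(- \frac{2212}{17} + 1130 + 10296\right) - 372877} = \frac{1}{\frac{192030}{17} - 372877} = \frac{1}{- \frac{6146879}{17}} = - \frac{17}{6146879}$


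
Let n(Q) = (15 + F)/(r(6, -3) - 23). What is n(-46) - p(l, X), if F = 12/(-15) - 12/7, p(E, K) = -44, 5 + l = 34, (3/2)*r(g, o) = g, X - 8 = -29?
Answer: 1517/35 ≈ 43.343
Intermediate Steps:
X = -21 (X = 8 - 29 = -21)
r(g, o) = 2*g/3
l = 29 (l = -5 + 34 = 29)
F = -88/35 (F = 12*(-1/15) - 12*⅐ = -⅘ - 12/7 = -88/35 ≈ -2.5143)
n(Q) = -23/35 (n(Q) = (15 - 88/35)/((⅔)*6 - 23) = 437/(35*(4 - 23)) = (437/35)/(-19) = (437/35)*(-1/19) = -23/35)
n(-46) - p(l, X) = -23/35 - 1*(-44) = -23/35 + 44 = 1517/35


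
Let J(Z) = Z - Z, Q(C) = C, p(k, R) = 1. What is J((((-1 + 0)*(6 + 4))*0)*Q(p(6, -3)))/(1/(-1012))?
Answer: 0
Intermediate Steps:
J(Z) = 0
J((((-1 + 0)*(6 + 4))*0)*Q(p(6, -3)))/(1/(-1012)) = 0/(1/(-1012)) = 0/(-1/1012) = 0*(-1012) = 0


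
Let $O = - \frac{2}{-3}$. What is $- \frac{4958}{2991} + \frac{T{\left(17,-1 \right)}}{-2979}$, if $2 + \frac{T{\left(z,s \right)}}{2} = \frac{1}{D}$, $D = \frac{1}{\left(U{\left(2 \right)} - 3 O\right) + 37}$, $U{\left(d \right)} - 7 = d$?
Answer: $- \frac{556338}{330007} \approx -1.6858$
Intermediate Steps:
$U{\left(d \right)} = 7 + d$
$O = \frac{2}{3}$ ($O = \left(-2\right) \left(- \frac{1}{3}\right) = \frac{2}{3} \approx 0.66667$)
$D = \frac{1}{44}$ ($D = \frac{1}{\left(\left(7 + 2\right) - 2\right) + 37} = \frac{1}{\left(9 - 2\right) + 37} = \frac{1}{7 + 37} = \frac{1}{44} \approx 0.022727$)
$T{\left(z,s \right)} = 84$ ($T{\left(z,s \right)} = -4 + 2 \frac{1}{\frac{1}{44}} = -4 + 2 \cdot 44 = -4 + 88 = 84$)
$- \frac{4958}{2991} + \frac{T{\left(17,-1 \right)}}{-2979} = - \frac{4958}{2991} + \frac{84}{-2979} = \left(-4958\right) \frac{1}{2991} + 84 \left(- \frac{1}{2979}\right) = - \frac{4958}{2991} - \frac{28}{993} = - \frac{556338}{330007}$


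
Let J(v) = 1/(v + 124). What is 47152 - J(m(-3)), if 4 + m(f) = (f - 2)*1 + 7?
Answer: 5752543/122 ≈ 47152.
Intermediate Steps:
m(f) = 1 + f (m(f) = -4 + ((f - 2)*1 + 7) = -4 + ((-2 + f)*1 + 7) = -4 + ((-2 + f) + 7) = -4 + (5 + f) = 1 + f)
J(v) = 1/(124 + v)
47152 - J(m(-3)) = 47152 - 1/(124 + (1 - 3)) = 47152 - 1/(124 - 2) = 47152 - 1/122 = 5752543/122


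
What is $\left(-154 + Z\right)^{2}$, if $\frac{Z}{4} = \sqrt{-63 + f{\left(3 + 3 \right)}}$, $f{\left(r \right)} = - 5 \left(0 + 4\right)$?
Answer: $22388 - 1232 i \sqrt{83} \approx 22388.0 - 11224.0 i$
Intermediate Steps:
$f{\left(r \right)} = -20$ ($f{\left(r \right)} = \left(-5\right) 4 = -20$)
$Z = 4 i \sqrt{83}$ ($Z = 4 \sqrt{-63 - 20} = 4 \sqrt{-83} = 4 i \sqrt{83} \approx 36.442 i$)
$\left(-154 + Z\right)^{2} = \left(-154 + 4 i \sqrt{83}\right)^{2}$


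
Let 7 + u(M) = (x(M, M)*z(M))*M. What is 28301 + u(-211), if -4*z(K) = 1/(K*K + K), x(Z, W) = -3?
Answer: 7922319/280 ≈ 28294.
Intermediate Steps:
z(K) = -1/(4*(K + K**2)) (z(K) = -1/(4*(K*K + K)) = -1/(4*(K**2 + K)) = -1/(4*(K + K**2)))
u(M) = -7 + 3/(4*(1 + M)) (u(M) = -7 + (-(-3)/(4*M*(1 + M)))*M = -7 + (3/(4*M*(1 + M)))*M = -7 + 3/(4*(1 + M)))
28301 + u(-211) = 28301 + (-25 - 28*(-211))/(4*(1 - 211)) = 28301 + (1/4)*(-25 + 5908)/(-210) = 28301 + (1/4)*(-1/210)*5883 = 28301 - 1961/280 = 7922319/280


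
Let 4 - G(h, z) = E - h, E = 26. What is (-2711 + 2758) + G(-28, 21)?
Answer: -3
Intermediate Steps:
G(h, z) = -22 + h (G(h, z) = 4 - (26 - h) = 4 + (-26 + h) = -22 + h)
(-2711 + 2758) + G(-28, 21) = (-2711 + 2758) + (-22 - 28) = 47 - 50 = -3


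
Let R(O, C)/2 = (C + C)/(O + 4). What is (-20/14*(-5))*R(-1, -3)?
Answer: -200/7 ≈ -28.571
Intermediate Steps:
R(O, C) = 4*C/(4 + O) (R(O, C) = 2*((C + C)/(O + 4)) = 2*((2*C)/(4 + O)) = 2*(2*C/(4 + O)) = 4*C/(4 + O))
(-20/14*(-5))*R(-1, -3) = (-20/14*(-5))*(4*(-3)/(4 - 1)) = (-20*1/14*(-5))*(4*(-3)/3) = (-10/7*(-5))*(4*(-3)*(⅓)) = (50/7)*(-4) = -200/7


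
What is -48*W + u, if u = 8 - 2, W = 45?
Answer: -2154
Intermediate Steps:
u = 6
-48*W + u = -48*45 + 6 = -2160 + 6 = -2154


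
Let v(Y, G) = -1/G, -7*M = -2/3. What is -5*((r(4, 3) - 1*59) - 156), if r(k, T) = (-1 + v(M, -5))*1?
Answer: 1079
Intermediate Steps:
M = 2/21 (M = -(-2)/(7*3) = -1/7*(-2/3) = 2/21 ≈ 0.095238)
r(k, T) = -4/5 (r(k, T) = (-1 - 1/(-5))*1 = (-1 - 1*(-1/5))*1 = (-1 + 1/5)*1 = -4/5*1 = -4/5)
-5*((r(4, 3) - 1*59) - 156) = -5*((-4/5 - 1*59) - 156) = -5*((-4/5 - 59) - 156) = -5*(-299/5 - 156) = -5*(-1079/5) = 1079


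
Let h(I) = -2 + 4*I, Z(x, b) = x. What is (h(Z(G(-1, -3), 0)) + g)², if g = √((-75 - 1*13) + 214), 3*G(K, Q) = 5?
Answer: 1330/9 + 28*√14 ≈ 252.54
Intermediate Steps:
G(K, Q) = 5/3 (G(K, Q) = (⅓)*5 = 5/3)
g = 3*√14 (g = √((-75 - 13) + 214) = √(-88 + 214) = √126 = 3*√14 ≈ 11.225)
(h(Z(G(-1, -3), 0)) + g)² = ((-2 + 4*(5/3)) + 3*√14)² = ((-2 + 20/3) + 3*√14)² = (14/3 + 3*√14)²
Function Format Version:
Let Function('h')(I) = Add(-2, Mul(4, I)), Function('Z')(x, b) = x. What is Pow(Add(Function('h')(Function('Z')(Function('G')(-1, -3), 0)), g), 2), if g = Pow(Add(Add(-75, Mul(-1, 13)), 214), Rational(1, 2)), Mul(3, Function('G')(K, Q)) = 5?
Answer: Add(Rational(1330, 9), Mul(28, Pow(14, Rational(1, 2)))) ≈ 252.54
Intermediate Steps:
Function('G')(K, Q) = Rational(5, 3) (Function('G')(K, Q) = Mul(Rational(1, 3), 5) = Rational(5, 3))
g = Mul(3, Pow(14, Rational(1, 2))) (g = Pow(Add(Add(-75, -13), 214), Rational(1, 2)) = Pow(Add(-88, 214), Rational(1, 2)) = Pow(126, Rational(1, 2)) = Mul(3, Pow(14, Rational(1, 2))) ≈ 11.225)
Pow(Add(Function('h')(Function('Z')(Function('G')(-1, -3), 0)), g), 2) = Pow(Add(Add(-2, Mul(4, Rational(5, 3))), Mul(3, Pow(14, Rational(1, 2)))), 2) = Pow(Add(Add(-2, Rational(20, 3)), Mul(3, Pow(14, Rational(1, 2)))), 2) = Pow(Add(Rational(14, 3), Mul(3, Pow(14, Rational(1, 2)))), 2)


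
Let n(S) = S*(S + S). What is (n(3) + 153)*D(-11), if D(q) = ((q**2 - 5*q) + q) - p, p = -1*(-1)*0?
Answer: 28215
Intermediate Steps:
p = 0 (p = 1*0 = 0)
n(S) = 2*S**2 (n(S) = S*(2*S) = 2*S**2)
D(q) = q**2 - 4*q (D(q) = ((q**2 - 5*q) + q) - 1*0 = (q**2 - 4*q) + 0 = q**2 - 4*q)
(n(3) + 153)*D(-11) = (2*3**2 + 153)*(-11*(-4 - 11)) = (2*9 + 153)*(-11*(-15)) = (18 + 153)*165 = 171*165 = 28215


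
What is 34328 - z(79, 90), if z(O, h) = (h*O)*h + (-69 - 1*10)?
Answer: -605493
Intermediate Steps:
z(O, h) = -79 + O*h**2 (z(O, h) = (O*h)*h + (-69 - 10) = O*h**2 - 79 = -79 + O*h**2)
34328 - z(79, 90) = 34328 - (-79 + 79*90**2) = 34328 - (-79 + 79*8100) = 34328 - (-79 + 639900) = 34328 - 1*639821 = 34328 - 639821 = -605493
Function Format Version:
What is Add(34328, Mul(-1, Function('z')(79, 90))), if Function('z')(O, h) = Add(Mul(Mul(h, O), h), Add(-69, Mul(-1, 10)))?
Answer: -605493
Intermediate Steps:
Function('z')(O, h) = Add(-79, Mul(O, Pow(h, 2))) (Function('z')(O, h) = Add(Mul(Mul(O, h), h), Add(-69, -10)) = Add(Mul(O, Pow(h, 2)), -79) = Add(-79, Mul(O, Pow(h, 2))))
Add(34328, Mul(-1, Function('z')(79, 90))) = Add(34328, Mul(-1, Add(-79, Mul(79, Pow(90, 2))))) = Add(34328, Mul(-1, Add(-79, Mul(79, 8100)))) = Add(34328, Mul(-1, Add(-79, 639900))) = Add(34328, Mul(-1, 639821)) = Add(34328, -639821) = -605493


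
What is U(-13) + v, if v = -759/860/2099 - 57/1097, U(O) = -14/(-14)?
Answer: 1876512977/1980238580 ≈ 0.94762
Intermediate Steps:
U(O) = 1 (U(O) = -14*(-1/14) = 1)
v = -103725603/1980238580 (v = -759*1/860*(1/2099) - 57*1/1097 = -759/860*1/2099 - 57/1097 = -759/1805140 - 57/1097 = -103725603/1980238580 ≈ -0.052380)
U(-13) + v = 1 - 103725603/1980238580 = 1876512977/1980238580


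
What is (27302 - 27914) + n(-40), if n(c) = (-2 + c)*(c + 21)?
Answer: 186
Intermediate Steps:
n(c) = (-2 + c)*(21 + c)
(27302 - 27914) + n(-40) = (27302 - 27914) + (-42 + (-40)**2 + 19*(-40)) = -612 + (-42 + 1600 - 760) = -612 + 798 = 186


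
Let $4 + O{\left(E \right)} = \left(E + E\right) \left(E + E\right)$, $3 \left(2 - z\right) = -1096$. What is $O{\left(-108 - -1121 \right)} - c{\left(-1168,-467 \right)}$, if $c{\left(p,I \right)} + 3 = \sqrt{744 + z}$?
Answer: $4104675 - \frac{\sqrt{10002}}{3} \approx 4.1046 \cdot 10^{6}$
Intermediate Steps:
$z = \frac{1102}{3}$ ($z = 2 - - \frac{1096}{3} = 2 + \frac{1096}{3} = \frac{1102}{3} \approx 367.33$)
$c{\left(p,I \right)} = -3 + \frac{\sqrt{10002}}{3}$ ($c{\left(p,I \right)} = -3 + \sqrt{744 + \frac{1102}{3}} = -3 + \sqrt{\frac{3334}{3}} = -3 + \frac{\sqrt{10002}}{3}$)
$O{\left(E \right)} = -4 + 4 E^{2}$ ($O{\left(E \right)} = -4 + \left(E + E\right) \left(E + E\right) = -4 + 2 E 2 E = -4 + 4 E^{2}$)
$O{\left(-108 - -1121 \right)} - c{\left(-1168,-467 \right)} = \left(-4 + 4 \left(-108 - -1121\right)^{2}\right) - \left(-3 + \frac{\sqrt{10002}}{3}\right) = \left(-4 + 4 \left(-108 + 1121\right)^{2}\right) + \left(3 - \frac{\sqrt{10002}}{3}\right) = \left(-4 + 4 \cdot 1013^{2}\right) + \left(3 - \frac{\sqrt{10002}}{3}\right) = \left(-4 + 4 \cdot 1026169\right) + \left(3 - \frac{\sqrt{10002}}{3}\right) = \left(-4 + 4104676\right) + \left(3 - \frac{\sqrt{10002}}{3}\right) = 4104672 + \left(3 - \frac{\sqrt{10002}}{3}\right) = 4104675 - \frac{\sqrt{10002}}{3}$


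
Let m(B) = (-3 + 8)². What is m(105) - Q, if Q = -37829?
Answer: 37854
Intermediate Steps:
m(B) = 25 (m(B) = 5² = 25)
m(105) - Q = 25 - 1*(-37829) = 25 + 37829 = 37854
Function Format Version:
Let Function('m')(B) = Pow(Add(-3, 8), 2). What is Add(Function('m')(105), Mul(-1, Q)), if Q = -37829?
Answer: 37854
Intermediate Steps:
Function('m')(B) = 25 (Function('m')(B) = Pow(5, 2) = 25)
Add(Function('m')(105), Mul(-1, Q)) = Add(25, Mul(-1, -37829)) = Add(25, 37829) = 37854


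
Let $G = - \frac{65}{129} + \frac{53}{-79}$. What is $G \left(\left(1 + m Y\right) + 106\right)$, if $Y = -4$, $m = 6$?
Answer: $- \frac{993676}{10191} \approx -97.505$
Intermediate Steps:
$G = - \frac{11972}{10191}$ ($G = \left(-65\right) \frac{1}{129} + 53 \left(- \frac{1}{79}\right) = - \frac{65}{129} - \frac{53}{79} = - \frac{11972}{10191} \approx -1.1748$)
$G \left(\left(1 + m Y\right) + 106\right) = - \frac{11972 \left(\left(1 + 6 \left(-4\right)\right) + 106\right)}{10191} = - \frac{11972 \left(\left(1 - 24\right) + 106\right)}{10191} = - \frac{11972 \left(-23 + 106\right)}{10191} = \left(- \frac{11972}{10191}\right) 83 = - \frac{993676}{10191}$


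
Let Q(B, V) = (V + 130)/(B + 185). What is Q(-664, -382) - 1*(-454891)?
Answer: 217893041/479 ≈ 4.5489e+5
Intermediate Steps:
Q(B, V) = (130 + V)/(185 + B)
Q(-664, -382) - 1*(-454891) = (130 - 382)/(185 - 664) - 1*(-454891) = -252/(-479) + 454891 = -1/479*(-252) + 454891 = 252/479 + 454891 = 217893041/479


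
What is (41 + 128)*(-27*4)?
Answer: -18252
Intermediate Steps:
(41 + 128)*(-27*4) = 169*(-108) = -18252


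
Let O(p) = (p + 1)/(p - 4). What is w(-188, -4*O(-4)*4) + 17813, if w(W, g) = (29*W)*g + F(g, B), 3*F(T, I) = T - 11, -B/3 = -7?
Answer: 151558/3 ≈ 50519.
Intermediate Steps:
B = 21 (B = -3*(-7) = 21)
O(p) = (1 + p)/(-4 + p)
F(T, I) = -11/3 + T/3 (F(T, I) = (T - 11)/3 = (-11 + T)/3 = -11/3 + T/3)
w(W, g) = -11/3 + g/3 + 29*W*g (w(W, g) = (29*W)*g + (-11/3 + g/3) = 29*W*g + (-11/3 + g/3) = -11/3 + g/3 + 29*W*g)
w(-188, -4*O(-4)*4) + 17813 = (-11/3 + (-4*(1 - 4)/(-4 - 4)*4)/3 + 29*(-188)*(-4*(1 - 4)/(-4 - 4)*4)) + 17813 = (-11/3 + (-4*(-3)/(-8)*4)/3 + 29*(-188)*(-4*(-3)/(-8)*4)) + 17813 = (-11/3 + (-(-1)*(-3)/2*4)/3 + 29*(-188)*(-(-1)*(-3)/2*4)) + 17813 = (-11/3 + (-4*3/8*4)/3 + 29*(-188)*(-4*3/8*4)) + 17813 = (-11/3 + (-3/2*4)/3 + 29*(-188)*(-3/2*4)) + 17813 = (-11/3 + (1/3)*(-6) + 29*(-188)*(-6)) + 17813 = (-11/3 - 2 + 32712) + 17813 = 98119/3 + 17813 = 151558/3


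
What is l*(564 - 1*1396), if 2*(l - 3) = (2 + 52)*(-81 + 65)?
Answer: 356928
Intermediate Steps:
l = -429 (l = 3 + ((2 + 52)*(-81 + 65))/2 = 3 + (54*(-16))/2 = 3 + (½)*(-864) = 3 - 432 = -429)
l*(564 - 1*1396) = -429*(564 - 1*1396) = -429*(564 - 1396) = -429*(-832) = 356928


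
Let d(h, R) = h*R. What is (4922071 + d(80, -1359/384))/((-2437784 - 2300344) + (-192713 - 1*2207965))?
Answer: -39374303/57110448 ≈ -0.68944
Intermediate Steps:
d(h, R) = R*h
(4922071 + d(80, -1359/384))/((-2437784 - 2300344) + (-192713 - 1*2207965)) = (4922071 - 1359/384*80)/((-2437784 - 2300344) + (-192713 - 1*2207965)) = (4922071 - 1359*1/384*80)/(-4738128 + (-192713 - 2207965)) = (4922071 - 453/128*80)/(-4738128 - 2400678) = (4922071 - 2265/8)/(-7138806) = (39374303/8)*(-1/7138806) = -39374303/57110448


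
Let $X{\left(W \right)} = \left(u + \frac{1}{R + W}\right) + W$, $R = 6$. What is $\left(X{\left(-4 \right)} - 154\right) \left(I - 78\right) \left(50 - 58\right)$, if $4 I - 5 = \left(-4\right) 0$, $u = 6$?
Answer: $-93021$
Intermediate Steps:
$I = \frac{5}{4}$ ($I = \frac{5}{4} + \frac{\left(-4\right) 0}{4} = \frac{5}{4} + \frac{1}{4} \cdot 0 = \frac{5}{4} + 0 = \frac{5}{4} \approx 1.25$)
$X{\left(W \right)} = 6 + W + \frac{1}{6 + W}$ ($X{\left(W \right)} = \left(6 + \frac{1}{6 + W}\right) + W = 6 + W + \frac{1}{6 + W}$)
$\left(X{\left(-4 \right)} - 154\right) \left(I - 78\right) \left(50 - 58\right) = \left(\frac{37 + \left(-4\right)^{2} + 12 \left(-4\right)}{6 - 4} - 154\right) \left(\frac{5}{4} - 78\right) \left(50 - 58\right) = \left(\frac{37 + 16 - 48}{2} - 154\right) \left(\left(- \frac{307}{4}\right) \left(-8\right)\right) = \left(\frac{1}{2} \cdot 5 - 154\right) 614 = \left(\frac{5}{2} - 154\right) 614 = \left(- \frac{303}{2}\right) 614 = -93021$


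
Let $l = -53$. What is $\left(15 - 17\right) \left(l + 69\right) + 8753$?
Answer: $8721$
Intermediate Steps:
$\left(15 - 17\right) \left(l + 69\right) + 8753 = \left(15 - 17\right) \left(-53 + 69\right) + 8753 = \left(-2\right) 16 + 8753 = -32 + 8753 = 8721$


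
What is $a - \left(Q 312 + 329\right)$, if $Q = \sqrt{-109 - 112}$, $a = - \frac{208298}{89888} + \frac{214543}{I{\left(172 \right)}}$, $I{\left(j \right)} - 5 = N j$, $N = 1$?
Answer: $\frac{7006762267}{7955088} - 312 i \sqrt{221} \approx 880.79 - 4638.2 i$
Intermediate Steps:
$I{\left(j \right)} = 5 + j$ ($I{\left(j \right)} = 5 + 1 j = 5 + j$)
$a = \frac{9623986219}{7955088}$ ($a = - \frac{208298}{89888} + \frac{214543}{5 + 172} = \left(-208298\right) \frac{1}{89888} + \frac{214543}{177} = - \frac{104149}{44944} + 214543 \cdot \frac{1}{177} = - \frac{104149}{44944} + \frac{214543}{177} = \frac{9623986219}{7955088} \approx 1209.8$)
$Q = i \sqrt{221}$ ($Q = \sqrt{-221} = i \sqrt{221} \approx 14.866 i$)
$a - \left(Q 312 + 329\right) = \frac{9623986219}{7955088} - \left(i \sqrt{221} \cdot 312 + 329\right) = \frac{9623986219}{7955088} - \left(312 i \sqrt{221} + 329\right) = \frac{9623986219}{7955088} - \left(329 + 312 i \sqrt{221}\right) = \frac{7006762267}{7955088} - 312 i \sqrt{221}$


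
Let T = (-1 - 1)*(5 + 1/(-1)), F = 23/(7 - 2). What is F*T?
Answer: -184/5 ≈ -36.800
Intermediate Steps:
F = 23/5 ≈ 4.6000
T = -8 (T = -2*(5 - 1) = -2*4 = -8)
F*T = (23/5)*(-8) = -184/5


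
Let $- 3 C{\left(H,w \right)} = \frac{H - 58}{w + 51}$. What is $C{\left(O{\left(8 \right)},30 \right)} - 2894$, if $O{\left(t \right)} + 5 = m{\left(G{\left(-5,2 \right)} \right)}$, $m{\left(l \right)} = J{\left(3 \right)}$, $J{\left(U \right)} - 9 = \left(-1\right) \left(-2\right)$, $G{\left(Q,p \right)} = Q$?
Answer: $- \frac{703190}{243} \approx -2893.8$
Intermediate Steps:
$J{\left(U \right)} = 11$ ($J{\left(U \right)} = 9 - -2 = 9 + 2 = 11$)
$m{\left(l \right)} = 11$
$O{\left(t \right)} = 6$ ($O{\left(t \right)} = -5 + 11 = 6$)
$C{\left(H,w \right)} = - \frac{-58 + H}{3 \left(51 + w\right)}$ ($C{\left(H,w \right)} = - \frac{\left(H - 58\right) \frac{1}{w + 51}}{3} = - \frac{\left(-58 + H\right) \frac{1}{51 + w}}{3} = - \frac{\frac{1}{51 + w} \left(-58 + H\right)}{3} = - \frac{-58 + H}{3 \left(51 + w\right)}$)
$C{\left(O{\left(8 \right)},30 \right)} - 2894 = \frac{58 - 6}{3 \left(51 + 30\right)} - 2894 = \frac{58 - 6}{3 \cdot 81} - 2894 = \frac{1}{3} \cdot \frac{1}{81} \cdot 52 - 2894 = \frac{52}{243} - 2894 = - \frac{703190}{243}$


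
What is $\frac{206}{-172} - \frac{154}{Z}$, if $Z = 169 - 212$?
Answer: $\frac{205}{86} \approx 2.3837$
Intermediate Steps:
$Z = -43$
$\frac{206}{-172} - \frac{154}{Z} = \frac{206}{-172} - \frac{154}{-43} = 206 \left(- \frac{1}{172}\right) - - \frac{154}{43} = - \frac{103}{86} + \frac{154}{43} = \frac{205}{86}$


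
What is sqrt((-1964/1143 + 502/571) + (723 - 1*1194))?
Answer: I*sqrt(22331408625257)/217551 ≈ 21.722*I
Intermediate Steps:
sqrt((-1964/1143 + 502/571) + (723 - 1*1194)) = sqrt((-1964*1/1143 + 502*(1/571)) + (723 - 1194)) = sqrt((-1964/1143 + 502/571) - 471) = sqrt(-547658/652653 - 471) = sqrt(-307947221/652653) = I*sqrt(22331408625257)/217551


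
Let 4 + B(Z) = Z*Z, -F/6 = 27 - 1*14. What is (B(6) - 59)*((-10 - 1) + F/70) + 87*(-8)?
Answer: -12912/35 ≈ -368.91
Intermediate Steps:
F = -78 (F = -6*(27 - 1*14) = -6*(27 - 14) = -6*13 = -78)
B(Z) = -4 + Z**2 (B(Z) = -4 + Z*Z = -4 + Z**2)
(B(6) - 59)*((-10 - 1) + F/70) + 87*(-8) = ((-4 + 6**2) - 59)*((-10 - 1) - 78/70) + 87*(-8) = ((-4 + 36) - 59)*(-11 - 78*1/70) - 696 = (32 - 59)*(-11 - 39/35) - 696 = -27*(-424/35) - 696 = 11448/35 - 696 = -12912/35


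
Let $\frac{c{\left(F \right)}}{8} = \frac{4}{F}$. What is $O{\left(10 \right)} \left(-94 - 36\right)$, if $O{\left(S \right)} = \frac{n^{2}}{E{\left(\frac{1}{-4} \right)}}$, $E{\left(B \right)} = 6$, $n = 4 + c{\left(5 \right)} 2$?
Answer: $- \frac{30576}{5} \approx -6115.2$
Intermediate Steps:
$c{\left(F \right)} = \frac{32}{F}$ ($c{\left(F \right)} = 8 \frac{4}{F} = \frac{32}{F}$)
$n = \frac{84}{5}$ ($n = 4 + \frac{32}{5} \cdot 2 = 4 + \frac{64}{5} = \frac{84}{5} \approx 16.8$)
$O{\left(S \right)} = \frac{1176}{25}$ ($O{\left(S \right)} = \frac{\left(\frac{84}{5}\right)^{2}}{6} = \frac{7056}{25} \cdot \frac{1}{6} = \frac{1176}{25}$)
$O{\left(10 \right)} \left(-94 - 36\right) = \frac{1176 \left(-94 - 36\right)}{25} = \frac{1176}{25} \left(-130\right) = - \frac{30576}{5}$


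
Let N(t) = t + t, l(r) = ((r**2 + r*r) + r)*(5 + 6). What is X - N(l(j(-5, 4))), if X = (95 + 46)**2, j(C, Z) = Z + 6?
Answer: 15261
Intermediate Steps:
j(C, Z) = 6 + Z
l(r) = 11*r + 22*r**2 (l(r) = ((r**2 + r**2) + r)*11 = (2*r**2 + r)*11 = (r + 2*r**2)*11 = 11*r + 22*r**2)
X = 19881 (X = 141**2 = 19881)
N(t) = 2*t
X - N(l(j(-5, 4))) = 19881 - 2*11*(6 + 4)*(1 + 2*(6 + 4)) = 19881 - 2*11*10*(1 + 2*10) = 19881 - 2*11*10*(1 + 20) = 19881 - 2*11*10*21 = 19881 - 2*2310 = 19881 - 1*4620 = 19881 - 4620 = 15261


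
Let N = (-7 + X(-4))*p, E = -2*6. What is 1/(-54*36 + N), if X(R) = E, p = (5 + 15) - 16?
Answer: -1/2020 ≈ -0.00049505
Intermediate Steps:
p = 4 (p = 20 - 16 = 4)
E = -12
X(R) = -12
N = -76 (N = (-7 - 12)*4 = -19*4 = -76)
1/(-54*36 + N) = 1/(-54*36 - 76) = 1/(-1944 - 76) = 1/(-2020) = -1/2020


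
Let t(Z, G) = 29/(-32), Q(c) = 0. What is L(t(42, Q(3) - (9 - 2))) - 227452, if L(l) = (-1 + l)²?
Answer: -232907127/1024 ≈ -2.2745e+5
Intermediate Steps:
t(Z, G) = -29/32 (t(Z, G) = 29*(-1/32) = -29/32)
L(t(42, Q(3) - (9 - 2))) - 227452 = (-1 - 29/32)² - 227452 = (-61/32)² - 227452 = 3721/1024 - 227452 = -232907127/1024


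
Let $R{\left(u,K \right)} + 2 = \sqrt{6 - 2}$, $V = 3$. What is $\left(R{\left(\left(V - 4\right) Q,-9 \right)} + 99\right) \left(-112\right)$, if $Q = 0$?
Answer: $-11088$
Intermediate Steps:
$R{\left(u,K \right)} = 0$ ($R{\left(u,K \right)} = -2 + \sqrt{6 - 2} = -2 + \sqrt{4} = -2 + 2 = 0$)
$\left(R{\left(\left(V - 4\right) Q,-9 \right)} + 99\right) \left(-112\right) = \left(0 + 99\right) \left(-112\right) = 99 \left(-112\right) = -11088$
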